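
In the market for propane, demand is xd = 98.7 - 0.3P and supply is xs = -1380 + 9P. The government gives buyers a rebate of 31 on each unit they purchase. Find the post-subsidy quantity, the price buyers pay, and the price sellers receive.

x' = 60; buyers pay 129; sellers receive 160

Pre-subsidy: 98.7 - 0.3P = -1380 + 9P gives P* = 159, x* = 51.
With the rebate, buyers effectively pay Pb = Ps − 31, where Ps is the price sellers receive.
Demand in terms of Ps becomes xd = 98.7 − 0.3(Ps − 31) = 108 - 0.3Ps. Setting this equal to supply: 108 - 0.3Ps = -1380 + 9Ps, so Ps = 160.
Buyers pay Pb = 160 − 31 = 129; x' = -1380 + 9·160 = 60.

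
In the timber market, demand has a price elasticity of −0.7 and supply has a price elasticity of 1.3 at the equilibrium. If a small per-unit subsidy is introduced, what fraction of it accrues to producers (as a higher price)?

For a small subsidy around the equilibrium, the benefit split depends on the relative slopes, which at a point are proportional to the elasticities.
Buyer share = εs/(εs + |εd|) = 1.3/(1.3 + 0.7) = 0.65; seller share = |εd|/(εs + |εd|) = 0.35.
So producers capture 0.35 of the subsidy.

Producer share = 0.35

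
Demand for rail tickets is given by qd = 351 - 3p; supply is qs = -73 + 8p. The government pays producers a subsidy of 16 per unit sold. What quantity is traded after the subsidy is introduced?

Pre-subsidy: 351 - 3p = -73 + 8p gives p* = 424/11, q* = 2589/11.
With the subsidy, sellers receive ps = pb + 16 for each unit, where pb is the price buyers pay.
Supply in terms of pb becomes qs = -73 + 8(pb + 16) = 55 + 8pb. Setting this equal to demand: 351 - 3pb = 55 + 8pb, so pb = 296/11.
Sellers receive ps = 296/11 + 16 = 472/11; q' = 351 − 3·(296/11) = 2973/11.

q' = 2973/11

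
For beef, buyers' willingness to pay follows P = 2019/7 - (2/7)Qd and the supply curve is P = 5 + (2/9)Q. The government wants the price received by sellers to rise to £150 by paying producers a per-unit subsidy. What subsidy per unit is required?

Required subsidy s = £48 per unit

At a seller price of 150, quantity supplied is -22.5 + 4.5·150 = 652.5.
Buyers absorb 652.5 only when they pay Pb = 2019/7 − (2/7)·652.5 = 102.
s = Ps − Pb = 150 − 102 = 48.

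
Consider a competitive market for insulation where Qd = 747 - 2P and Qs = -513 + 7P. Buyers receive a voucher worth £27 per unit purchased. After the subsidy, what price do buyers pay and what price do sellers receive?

Buyers pay £119; sellers receive £146

Pre-subsidy: 747 - 2P = -513 + 7P gives P* = 140, Q* = 467.
With the rebate, buyers effectively pay Pb = Ps − 27, where Ps is the price sellers receive.
Demand in terms of Ps becomes Qd = 747 − 2(Ps − 27) = 801 - 2Ps. Setting this equal to supply: 801 - 2Ps = -513 + 7Ps, so Ps = 146.
Buyers pay Pb = 146 − 27 = 119; Q' = -513 + 7·146 = 509.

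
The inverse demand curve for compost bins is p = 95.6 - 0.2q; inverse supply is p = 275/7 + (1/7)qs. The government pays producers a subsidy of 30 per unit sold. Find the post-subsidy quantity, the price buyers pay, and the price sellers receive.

q' = 251.75; buyers pay 45.25; sellers receive 75.25

Pre-subsidy: 95.6 - 0.2q = 275/7 + (1/7)q gives q* = 164.25 and p* = 62.75.
With the subsidy, sellers receive ps = pb + 30 for each unit, where pb is the price buyers pay.
On the curves, pb = 95.6 - 0.2q and ps = 275/7 + (1/7)q; the wedge ps − pb = 30 gives 275/7 + (1/7)q − (95.6 - 0.2q) = 30, so q' = 251.75.
Then pb = 95.6 − 0.2·251.75 = 45.25 and ps = 275/7 + (1/7)·251.75 = 75.25.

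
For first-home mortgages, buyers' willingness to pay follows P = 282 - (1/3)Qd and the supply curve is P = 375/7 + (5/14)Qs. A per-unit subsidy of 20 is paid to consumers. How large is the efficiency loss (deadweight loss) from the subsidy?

Deadweight loss = 8400/29

Pre-subsidy: 282 - (1/3)Q = 375/7 + (5/14)Q gives Q* = 9594/29 and P* = 4980/29.
With the rebate, buyers effectively pay Pb = Ps − 20, where Ps is the price sellers receive.
On the curves, Pb = 282 - (1/3)Q and Ps = 375/7 + (5/14)Q; the wedge Ps − Pb = 20 gives 375/7 + (5/14)Q − (282 - (1/3)Q) = 20, so Q' = 10434/29.
Then Pb = 282 − (1/3)·(10434/29) = 4700/29 and Ps = 375/7 + (5/14)·(10434/29) = 5280/29.
The subsidy expands output by 10434/29 − 9594/29 = 840/29 past the efficient level; on those units the gap between marginal cost and willingness to pay runs from 0 up to 20.
DWL = ½ × 20 × 840/29 = 8400/29.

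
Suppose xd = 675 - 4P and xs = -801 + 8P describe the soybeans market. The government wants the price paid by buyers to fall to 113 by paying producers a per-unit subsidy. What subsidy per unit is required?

At a buyer price of 113, quantity demanded is 675 − 4·113 = 223.
Sellers supply 223 only when they receive Ps with -801 + 8·Ps = 223, i.e. Ps = 128.
s = Ps − Pb = 128 − 113 = 15.

Required subsidy s = 15 per unit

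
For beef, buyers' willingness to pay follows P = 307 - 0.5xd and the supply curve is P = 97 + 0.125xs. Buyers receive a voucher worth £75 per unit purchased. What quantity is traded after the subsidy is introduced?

Pre-subsidy: 307 - 0.5x = 97 + 0.125x gives x* = 336 and P* = 139.
With the rebate, buyers effectively pay Pb = Ps − 75, where Ps is the price sellers receive.
On the curves, Pb = 307 - 0.5x and Ps = 97 + 0.125x; the wedge Ps − Pb = 75 gives 97 + 0.125x − (307 - 0.5x) = 75, so x' = 456.
Then Pb = 307 − 0.5·456 = 79 and Ps = 97 + 0.125·456 = 154.

x' = 456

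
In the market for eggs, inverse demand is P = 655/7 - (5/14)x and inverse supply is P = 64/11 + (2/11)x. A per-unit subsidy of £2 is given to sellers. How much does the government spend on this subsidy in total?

Government cost = 27644/83

Pre-subsidy: 655/7 - (5/14)x = 64/11 + (2/11)x gives x* = 13514/83 and P* = 2940/83.
With the subsidy, sellers receive Ps = Pb + 2 for each unit, where Pb is the price buyers pay.
On the curves, Pb = 655/7 - (5/14)x and Ps = 64/11 + (2/11)x; the wedge Ps − Pb = 2 gives 64/11 + (2/11)x − (655/7 - (5/14)x) = 2, so x' = 13822/83.
Then Pb = 655/7 − (5/14)·(13822/83) = 2830/83 and Ps = 64/11 + (2/11)·(13822/83) = 2996/83.
Government outlay = subsidy × quantity = 2 × 13822/83 = 27644/83.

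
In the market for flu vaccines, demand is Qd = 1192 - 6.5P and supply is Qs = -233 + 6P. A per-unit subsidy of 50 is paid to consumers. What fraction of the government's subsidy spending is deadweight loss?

Pre-subsidy: 1192 - 6.5P = -233 + 6P gives P* = 114, Q* = 451.
With the rebate, buyers effectively pay Pb = Ps − 50, where Ps is the price sellers receive.
Demand in terms of Ps becomes Qd = 1192 − 6.5(Ps − 50) = 1517 - 6.5Ps. Setting this equal to supply: 1517 - 6.5Ps = -233 + 6Ps, so Ps = 140.
Buyers pay Pb = 140 − 50 = 90; Q' = -233 + 6·140 = 607.
ΔCS = ½(451 + 607)(114 − 90) = 12696; ΔPS = ½(451 + 607)(140 − 114) = 13754.
Government spending = 50 × 607 = 30350.
DWL = ½ × 50 × (607 − 451) = 3900; fraction = 3900 / 30350 = 78/607.

DWL / government spending = 78/607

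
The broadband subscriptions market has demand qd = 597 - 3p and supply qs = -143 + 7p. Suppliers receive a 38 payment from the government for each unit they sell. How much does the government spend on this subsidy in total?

Pre-subsidy: 597 - 3p = -143 + 7p gives p* = 74, q* = 375.
With the subsidy, sellers receive ps = pb + 38 for each unit, where pb is the price buyers pay.
Supply in terms of pb becomes qs = -143 + 7(pb + 38) = 123 + 7pb. Setting this equal to demand: 597 - 3pb = 123 + 7pb, so pb = 47.4.
Sellers receive ps = 47.4 + 38 = 85.4; q' = 597 − 3·47.4 = 454.8.
Government outlay = subsidy × quantity = 38 × 454.8 = 17282.4.

Government cost = 17282.4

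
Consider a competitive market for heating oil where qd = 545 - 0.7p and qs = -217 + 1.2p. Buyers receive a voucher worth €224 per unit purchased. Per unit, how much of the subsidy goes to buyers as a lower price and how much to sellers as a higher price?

Pre-subsidy: 545 - 0.7p = -217 + 1.2p gives p* = 7620/19, q* = 5021/19.
With the rebate, buyers effectively pay pb = ps − 224, where ps is the price sellers receive.
Demand in terms of ps becomes qd = 545 − 0.7(ps − 224) = 701.8 - 0.7ps. Setting this equal to supply: 701.8 - 0.7ps = -217 + 1.2ps, so ps = 9188/19.
Buyers pay pb = 9188/19 − 224 = 4932/19; q' = -217 + 1.2·(9188/19) = 34513/95.
Buyers' price falls by p* − pb = 7620/19 − 4932/19 = 2688/19; sellers' price rises by ps − p* = 9188/19 − 7620/19 = 1568/19.

Buyers gain 2688/19 per unit; sellers gain 1568/19 per unit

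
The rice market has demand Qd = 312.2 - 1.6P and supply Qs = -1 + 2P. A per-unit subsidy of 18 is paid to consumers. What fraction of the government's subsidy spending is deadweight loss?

DWL / government spending = 8/189

Pre-subsidy: 312.2 - 1.6P = -1 + 2P gives P* = 87, Q* = 173.
With the rebate, buyers effectively pay Pb = Ps − 18, where Ps is the price sellers receive.
Demand in terms of Ps becomes Qd = 312.2 − 1.6(Ps − 18) = 341 - 1.6Ps. Setting this equal to supply: 341 - 1.6Ps = -1 + 2Ps, so Ps = 95.
Buyers pay Pb = 95 − 18 = 77; Q' = -1 + 2·95 = 189.
ΔCS = ½(173 + 189)(87 − 77) = 1810; ΔPS = ½(173 + 189)(95 − 87) = 1448.
Government spending = 18 × 189 = 3402.
DWL = ½ × 18 × (189 − 173) = 144; fraction = 144 / 3402 = 8/189.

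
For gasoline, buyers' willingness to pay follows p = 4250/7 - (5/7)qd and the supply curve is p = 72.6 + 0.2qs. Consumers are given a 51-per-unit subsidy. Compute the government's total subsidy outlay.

Government cost = 32662.3125

Pre-subsidy: 4250/7 - (5/7)q = 72.6 + 0.2q gives q* = 584.65625 and p* = 189.53125.
With the rebate, buyers effectively pay pb = ps − 51, where ps is the price sellers receive.
On the curves, pb = 4250/7 - (5/7)q and ps = 72.6 + 0.2q; the wedge ps − pb = 51 gives 72.6 + 0.2q − (4250/7 - (5/7)q) = 51, so q' = 640.4375.
Then pb = 4250/7 − (5/7)·640.4375 = 149.6875 and ps = 72.6 + 0.2·640.4375 = 200.6875.
Government outlay = subsidy × quantity = 51 × 640.4375 = 32662.3125.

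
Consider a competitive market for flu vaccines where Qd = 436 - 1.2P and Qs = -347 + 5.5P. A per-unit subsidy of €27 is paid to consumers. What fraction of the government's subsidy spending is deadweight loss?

DWL / government spending = 891/21598

Pre-subsidy: 436 - 1.2P = -347 + 5.5P gives P* = 7830/67, Q* = 19816/67.
With the rebate, buyers effectively pay Pb = Ps − 27, where Ps is the price sellers receive.
Demand in terms of Ps becomes Qd = 436 − 1.2(Ps − 27) = 468.4 - 1.2Ps. Setting this equal to supply: 468.4 - 1.2Ps = -347 + 5.5Ps, so Ps = 8154/67.
Buyers pay Pb = 8154/67 − 27 = 6345/67; Q' = -347 + 5.5·(8154/67) = 21598/67.
ΔCS = ½(19816/67 + 21598/67)(7830/67 − 6345/67) = 30749895/4489; ΔPS = ½(19816/67 + 21598/67)(8154/67 − 7830/67) = 6709068/4489.
Government spending = 27 × 21598/67 = 583146/67.
DWL = ½ × 27 × (21598/67 − 19816/67) = 24057/67; fraction = (24057/67) / (583146/67) = 891/21598.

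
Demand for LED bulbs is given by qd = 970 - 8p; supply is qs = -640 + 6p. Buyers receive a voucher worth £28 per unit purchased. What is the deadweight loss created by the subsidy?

Deadweight loss = £1344

Pre-subsidy: 970 - 8p = -640 + 6p gives p* = 115, q* = 50.
With the rebate, buyers effectively pay pb = ps − 28, where ps is the price sellers receive.
Demand in terms of ps becomes qd = 970 − 8(ps − 28) = 1194 - 8ps. Setting this equal to supply: 1194 - 8ps = -640 + 6ps, so ps = 131.
Buyers pay pb = 131 − 28 = 103; q' = -640 + 6·131 = 146.
The subsidy expands output by 146 − 50 = 96 past the efficient level; on those units the gap between marginal cost and willingness to pay runs from 0 up to 28.
DWL = ½ × 28 × 96 = 1344.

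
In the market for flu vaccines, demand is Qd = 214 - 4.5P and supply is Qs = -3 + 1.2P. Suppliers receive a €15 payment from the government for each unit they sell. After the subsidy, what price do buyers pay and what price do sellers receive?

Buyers pay 1990/57; sellers receive 2845/57

Pre-subsidy: 214 - 4.5P = -3 + 1.2P gives P* = 2170/57, Q* = 811/19.
With the subsidy, sellers receive Ps = Pb + 15 for each unit, where Pb is the price buyers pay.
Supply in terms of Pb becomes Qs = -3 + 1.2(Pb + 15) = 15 + 1.2Pb. Setting this equal to demand: 214 - 4.5Pb = 15 + 1.2Pb, so Pb = 1990/57.
Sellers receive Ps = 1990/57 + 15 = 2845/57; Q' = 214 − 4.5·(1990/57) = 1081/19.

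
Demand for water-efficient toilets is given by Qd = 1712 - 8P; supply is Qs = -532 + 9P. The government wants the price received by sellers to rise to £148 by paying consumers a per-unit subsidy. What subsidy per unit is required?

Required subsidy s = £34 per unit

At a seller price of 148, quantity supplied is -532 + 9·148 = 800.
Buyers absorb 800 only when they pay Pb with 1712 − 8·Pb = 800, i.e. Pb = 114.
s = Ps − Pb = 148 − 114 = 34.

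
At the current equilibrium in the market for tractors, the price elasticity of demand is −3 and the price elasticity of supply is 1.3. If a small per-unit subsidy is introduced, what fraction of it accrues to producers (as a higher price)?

For a small subsidy around the equilibrium, the benefit split depends on the relative slopes, which at a point are proportional to the elasticities.
Buyer share = εs/(εs + |εd|) = 1.3/(1.3 + 3) = 13/43; seller share = |εd|/(εs + |εd|) = 30/43.
So producers capture 30/43 of the subsidy.

Producer share = 30/43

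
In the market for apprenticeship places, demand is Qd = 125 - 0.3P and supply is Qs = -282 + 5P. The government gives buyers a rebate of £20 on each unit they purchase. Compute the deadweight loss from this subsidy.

Pre-subsidy: 125 - 0.3P = -282 + 5P gives P* = 4070/53, Q* = 5404/53.
With the rebate, buyers effectively pay Pb = Ps − 20, where Ps is the price sellers receive.
Demand in terms of Ps becomes Qd = 125 − 0.3(Ps − 20) = 131 - 0.3Ps. Setting this equal to supply: 131 - 0.3Ps = -282 + 5Ps, so Ps = 4130/53.
Buyers pay Pb = 4130/53 − 20 = 3070/53; Q' = -282 + 5·(4130/53) = 5704/53.
The subsidy expands output by 5704/53 − 5404/53 = 300/53 past the efficient level; on those units the gap between marginal cost and willingness to pay runs from 0 up to 20.
DWL = ½ × 20 × 300/53 = 3000/53.

Deadweight loss = 3000/53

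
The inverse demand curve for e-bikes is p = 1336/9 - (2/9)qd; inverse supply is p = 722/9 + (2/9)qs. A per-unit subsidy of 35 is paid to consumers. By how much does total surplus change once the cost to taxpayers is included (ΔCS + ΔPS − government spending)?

Pre-subsidy: 1336/9 - (2/9)q = 722/9 + (2/9)q gives q* = 153.5 and p* = 343/3.
With the rebate, buyers effectively pay pb = ps − 35, where ps is the price sellers receive.
On the curves, pb = 1336/9 - (2/9)q and ps = 722/9 + (2/9)q; the wedge ps − pb = 35 gives 722/9 + (2/9)q − (1336/9 - (2/9)q) = 35, so q' = 232.25.
Then pb = 1336/9 − (2/9)·232.25 = 581/6 and ps = 722/9 + (2/9)·232.25 = 791/6.
ΔCS = ½(153.5 + 232.25)(343/3 − 581/6) = 3375.3125; ΔPS = ½(153.5 + 232.25)(791/6 − 343/3) = 3375.3125.
Government spending = 35 × 232.25 = 8128.75.
Net change = 3375.3125 + 3375.3125 − 8128.75 = -1378.125. The loss equals the DWL triangle ½·35·78.75.

Net change in total surplus = -1378.125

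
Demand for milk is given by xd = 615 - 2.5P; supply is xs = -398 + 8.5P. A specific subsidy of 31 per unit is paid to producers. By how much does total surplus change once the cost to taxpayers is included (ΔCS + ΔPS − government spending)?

Pre-subsidy: 615 - 2.5P = -398 + 8.5P gives P* = 1013/11, x* = 8465/22.
With the subsidy, sellers receive Ps = Pb + 31 for each unit, where Pb is the price buyers pay.
Supply in terms of Pb becomes xs = -398 + 8.5(Pb + 31) = -134.5 + 8.5Pb. Setting this equal to demand: 615 - 2.5Pb = -134.5 + 8.5Pb, so Pb = 1499/22.
Sellers receive Ps = 1499/22 + 31 = 2181/22; x' = 615 − 2.5·(1499/22) = 19565/44.
ΔCS = ½(8465/22 + 19565/44)(1013/11 − 1499/22) = 19232865/1936; ΔPS = ½(8465/22 + 19565/44)(2181/22 − 1013/11) = 5656725/1936.
Government spending = 31 × 19565/44 = 606515/44.
Net change = 19232865/1936 + 5656725/1936 − 606515/44 = -81685/88. The loss equals the DWL triangle ½·31·2635/44.

Net change in total surplus = -81685/88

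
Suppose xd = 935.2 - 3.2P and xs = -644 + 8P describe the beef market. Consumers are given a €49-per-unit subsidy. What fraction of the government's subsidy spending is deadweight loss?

Pre-subsidy: 935.2 - 3.2P = -644 + 8P gives P* = 141, x* = 484.
With the rebate, buyers effectively pay Pb = Ps − 49, where Ps is the price sellers receive.
Demand in terms of Ps becomes xd = 935.2 − 3.2(Ps − 49) = 1092 - 3.2Ps. Setting this equal to supply: 1092 - 3.2Ps = -644 + 8Ps, so Ps = 155.
Buyers pay Pb = 155 − 49 = 106; x' = -644 + 8·155 = 596.
ΔCS = ½(484 + 596)(141 − 106) = 18900; ΔPS = ½(484 + 596)(155 − 141) = 7560.
Government spending = 49 × 596 = 29204.
DWL = ½ × 49 × (596 − 484) = 2744; fraction = 2744 / 29204 = 14/149.

DWL / government spending = 14/149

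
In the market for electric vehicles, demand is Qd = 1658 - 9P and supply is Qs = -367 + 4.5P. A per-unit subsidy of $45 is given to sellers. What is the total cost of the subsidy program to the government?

Government cost = $19935

Pre-subsidy: 1658 - 9P = -367 + 4.5P gives P* = 150, Q* = 308.
With the subsidy, sellers receive Ps = Pb + 45 for each unit, where Pb is the price buyers pay.
Supply in terms of Pb becomes Qs = -367 + 4.5(Pb + 45) = -164.5 + 4.5Pb. Setting this equal to demand: 1658 - 9Pb = -164.5 + 4.5Pb, so Pb = 135.
Sellers receive Ps = 135 + 45 = 180; Q' = 1658 − 9·135 = 443.
Government outlay = subsidy × quantity = 45 × 443 = 19935.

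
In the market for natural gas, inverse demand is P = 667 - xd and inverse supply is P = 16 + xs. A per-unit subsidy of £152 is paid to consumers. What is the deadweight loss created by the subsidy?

Pre-subsidy: 667 - x = 16 + x gives x* = 325.5 and P* = 341.5.
With the rebate, buyers effectively pay Pb = Ps − 152, where Ps is the price sellers receive.
On the curves, Pb = 667 - x and Ps = 16 + x; the wedge Ps − Pb = 152 gives 16 + x − (667 - x) = 152, so x' = 401.5.
Then Pb = 667 − 1·401.5 = 265.5 and Ps = 16 + 1·401.5 = 417.5.
The subsidy expands output by 401.5 − 325.5 = 76 past the efficient level; on those units the gap between marginal cost and willingness to pay runs from 0 up to 152.
DWL = ½ × 152 × 76 = 5776.

Deadweight loss = £5776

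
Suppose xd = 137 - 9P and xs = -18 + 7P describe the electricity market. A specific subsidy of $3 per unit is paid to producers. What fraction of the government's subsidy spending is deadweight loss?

DWL / government spending = 189/1972

Pre-subsidy: 137 - 9P = -18 + 7P gives P* = 9.6875, x* = 49.8125.
With the subsidy, sellers receive Ps = Pb + 3 for each unit, where Pb is the price buyers pay.
Supply in terms of Pb becomes xs = -18 + 7(Pb + 3) = 3 + 7Pb. Setting this equal to demand: 137 - 9Pb = 3 + 7Pb, so Pb = 8.375.
Sellers receive Ps = 8.375 + 3 = 11.375; x' = 137 − 9·8.375 = 61.625.
ΔCS = ½(49.8125 + 61.625)(9.6875 − 8.375) = 73.130859375; ΔPS = ½(49.8125 + 61.625)(11.375 − 9.6875) = 94.025390625.
Government spending = 3 × 61.625 = 184.875.
DWL = ½ × 3 × (61.625 − 49.8125) = 17.71875; fraction = 17.71875 / 184.875 = 189/1972.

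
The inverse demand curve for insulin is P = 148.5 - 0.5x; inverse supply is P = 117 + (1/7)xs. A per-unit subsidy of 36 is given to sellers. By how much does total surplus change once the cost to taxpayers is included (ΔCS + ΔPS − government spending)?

Net change in total surplus = -1008

Pre-subsidy: 148.5 - 0.5x = 117 + (1/7)x gives x* = 49 and P* = 124.
With the subsidy, sellers receive Ps = Pb + 36 for each unit, where Pb is the price buyers pay.
On the curves, Pb = 148.5 - 0.5x and Ps = 117 + (1/7)x; the wedge Ps − Pb = 36 gives 117 + (1/7)x − (148.5 - 0.5x) = 36, so x' = 105.
Then Pb = 148.5 − 0.5·105 = 96 and Ps = 117 + (1/7)·105 = 132.
ΔCS = ½(49 + 105)(124 − 96) = 2156; ΔPS = ½(49 + 105)(132 − 124) = 616.
Government spending = 36 × 105 = 3780.
Net change = 2156 + 616 − 3780 = -1008. The loss equals the DWL triangle ½·36·56.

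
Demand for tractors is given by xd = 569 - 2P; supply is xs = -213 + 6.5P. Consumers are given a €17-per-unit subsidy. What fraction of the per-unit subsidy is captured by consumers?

Consumer share = 13/17

Pre-subsidy: 569 - 2P = -213 + 6.5P gives P* = 92, x* = 385.
With the rebate, buyers effectively pay Pb = Ps − 17, where Ps is the price sellers receive.
Demand in terms of Ps becomes xd = 569 − 2(Ps − 17) = 603 - 2Ps. Setting this equal to supply: 603 - 2Ps = -213 + 6.5Ps, so Ps = 96.
Buyers pay Pb = 96 − 17 = 79; x' = -213 + 6.5·96 = 411.
Buyers' price falls by P* − Pb = 92 − 79 = 13; sellers' price rises by Ps − P* = 96 − 92 = 4.
So consumers capture 13/17 = 13/17 of each unit of subsidy.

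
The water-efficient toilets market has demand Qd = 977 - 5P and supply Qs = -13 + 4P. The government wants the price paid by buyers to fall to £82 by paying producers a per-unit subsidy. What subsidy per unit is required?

Required subsidy s = £63 per unit

At a buyer price of 82, quantity demanded is 977 − 5·82 = 567.
Sellers supply 567 only when they receive Ps with -13 + 4·Ps = 567, i.e. Ps = 145.
s = Ps − Pb = 145 − 82 = 63.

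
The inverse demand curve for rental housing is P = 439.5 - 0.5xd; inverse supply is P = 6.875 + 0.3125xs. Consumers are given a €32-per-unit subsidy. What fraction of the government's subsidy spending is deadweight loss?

Pre-subsidy: 439.5 - 0.5x = 6.875 + 0.3125x gives x* = 6922/13 and P* = 4505/26.
With the rebate, buyers effectively pay Pb = Ps − 32, where Ps is the price sellers receive.
On the curves, Pb = 439.5 - 0.5x and Ps = 6.875 + 0.3125x; the wedge Ps − Pb = 32 gives 6.875 + 0.3125x − (439.5 - 0.5x) = 32, so x' = 7434/13.
Then Pb = 439.5 − 0.5·(7434/13) = 3993/26 and Ps = 6.875 + 0.3125·(7434/13) = 4825/26.
ΔCS = ½(6922/13 + 7434/13)(4505/26 − 3993/26) = 1837568/169; ΔPS = ½(6922/13 + 7434/13)(4825/26 − 4505/26) = 1148480/169.
Government spending = 32 × 7434/13 = 237888/13.
DWL = ½ × 32 × (7434/13 − 6922/13) = 8192/13; fraction = (8192/13) / (237888/13) = 128/3717.

DWL / government spending = 128/3717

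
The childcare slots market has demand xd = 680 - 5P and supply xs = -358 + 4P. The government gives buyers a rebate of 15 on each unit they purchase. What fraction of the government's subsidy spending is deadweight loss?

DWL / government spending = 5/41

Pre-subsidy: 680 - 5P = -358 + 4P gives P* = 346/3, x* = 310/3.
With the rebate, buyers effectively pay Pb = Ps − 15, where Ps is the price sellers receive.
Demand in terms of Ps becomes xd = 680 − 5(Ps − 15) = 755 - 5Ps. Setting this equal to supply: 755 - 5Ps = -358 + 4Ps, so Ps = 371/3.
Buyers pay Pb = 371/3 − 15 = 326/3; x' = -358 + 4·(371/3) = 410/3.
ΔCS = ½(310/3 + 410/3)(346/3 − 326/3) = 800; ΔPS = ½(310/3 + 410/3)(371/3 − 346/3) = 1000.
Government spending = 15 × 410/3 = 2050.
DWL = ½ × 15 × (410/3 − 310/3) = 250; fraction = 250 / 2050 = 5/41.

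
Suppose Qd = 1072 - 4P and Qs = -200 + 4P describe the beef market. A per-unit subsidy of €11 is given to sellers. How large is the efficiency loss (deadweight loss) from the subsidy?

Pre-subsidy: 1072 - 4P = -200 + 4P gives P* = 159, Q* = 436.
With the subsidy, sellers receive Ps = Pb + 11 for each unit, where Pb is the price buyers pay.
Supply in terms of Pb becomes Qs = -200 + 4(Pb + 11) = -156 + 4Pb. Setting this equal to demand: 1072 - 4Pb = -156 + 4Pb, so Pb = 153.5.
Sellers receive Ps = 153.5 + 11 = 164.5; Q' = 1072 − 4·153.5 = 458.
The subsidy expands output by 458 − 436 = 22 past the efficient level; on those units the gap between marginal cost and willingness to pay runs from 0 up to 11.
DWL = ½ × 11 × 22 = 121.

Deadweight loss = €121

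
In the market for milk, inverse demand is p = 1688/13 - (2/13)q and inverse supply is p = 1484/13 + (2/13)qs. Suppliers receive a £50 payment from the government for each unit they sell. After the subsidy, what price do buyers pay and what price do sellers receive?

Buyers pay £97; sellers receive £147

Pre-subsidy: 1688/13 - (2/13)q = 1484/13 + (2/13)q gives q* = 51 and p* = 122.
With the subsidy, sellers receive ps = pb + 50 for each unit, where pb is the price buyers pay.
On the curves, pb = 1688/13 - (2/13)q and ps = 1484/13 + (2/13)q; the wedge ps − pb = 50 gives 1484/13 + (2/13)q − (1688/13 - (2/13)q) = 50, so q' = 213.5.
Then pb = 1688/13 − (2/13)·213.5 = 97 and ps = 1484/13 + (2/13)·213.5 = 147.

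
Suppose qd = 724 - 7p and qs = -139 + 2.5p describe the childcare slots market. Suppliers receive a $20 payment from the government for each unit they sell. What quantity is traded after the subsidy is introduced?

Pre-subsidy: 724 - 7p = -139 + 2.5p gives p* = 1726/19, q* = 1674/19.
With the subsidy, sellers receive ps = pb + 20 for each unit, where pb is the price buyers pay.
Supply in terms of pb becomes qs = -139 + 2.5(pb + 20) = -89 + 2.5pb. Setting this equal to demand: 724 - 7pb = -89 + 2.5pb, so pb = 1626/19.
Sellers receive ps = 1626/19 + 20 = 2006/19; q' = 724 − 7·(1626/19) = 2374/19.

q' = 2374/19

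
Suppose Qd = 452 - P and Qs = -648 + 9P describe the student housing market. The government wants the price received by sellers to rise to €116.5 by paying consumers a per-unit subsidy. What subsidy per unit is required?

At a seller price of 116.5, quantity supplied is -648 + 9·116.5 = 400.5.
Buyers absorb 400.5 only when they pay Pb with 452 − 1·Pb = 400.5, i.e. Pb = 51.5.
s = Ps − Pb = 116.5 − 51.5 = 65.

Required subsidy s = €65 per unit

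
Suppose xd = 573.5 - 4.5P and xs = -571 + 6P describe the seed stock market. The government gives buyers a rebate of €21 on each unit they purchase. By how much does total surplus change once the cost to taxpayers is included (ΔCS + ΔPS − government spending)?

Net change in total surplus = -€567

Pre-subsidy: 573.5 - 4.5P = -571 + 6P gives P* = 109, x* = 83.
With the rebate, buyers effectively pay Pb = Ps − 21, where Ps is the price sellers receive.
Demand in terms of Ps becomes xd = 573.5 − 4.5(Ps − 21) = 668 - 4.5Ps. Setting this equal to supply: 668 - 4.5Ps = -571 + 6Ps, so Ps = 118.
Buyers pay Pb = 118 − 21 = 97; x' = -571 + 6·118 = 137.
ΔCS = ½(83 + 137)(109 − 97) = 1320; ΔPS = ½(83 + 137)(118 − 109) = 990.
Government spending = 21 × 137 = 2877.
Net change = 1320 + 990 − 2877 = -567. The loss equals the DWL triangle ½·21·54.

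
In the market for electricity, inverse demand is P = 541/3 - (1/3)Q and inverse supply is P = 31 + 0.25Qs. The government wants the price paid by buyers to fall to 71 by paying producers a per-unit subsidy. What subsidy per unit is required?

At a buyer price of 71, quantity demanded is 541 − 3·71 = 328.
Sellers supply 328 only when they receive Ps = 31 + 0.25·328 = 113.
s = Ps − Pb = 113 − 71 = 42.

Required subsidy s = 42 per unit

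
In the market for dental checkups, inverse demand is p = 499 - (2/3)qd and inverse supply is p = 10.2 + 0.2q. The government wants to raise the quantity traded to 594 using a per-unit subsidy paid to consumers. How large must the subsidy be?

Required subsidy s = 26 per unit

At q = 594, from the demand curve buyers pay pb = 499 − (2/3)·594 = 103; from the supply curve sellers need ps = 10.2 + 0.2·594 = 129.
The subsidy must fill the gap: s = ps − pb = 129 − 103 = 26.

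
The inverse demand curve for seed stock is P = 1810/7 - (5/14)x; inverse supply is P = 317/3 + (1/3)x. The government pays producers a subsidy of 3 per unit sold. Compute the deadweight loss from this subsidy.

Deadweight loss = 189/29

Pre-subsidy: 1810/7 - (5/14)x = 317/3 + (1/3)x gives x* = 6422/29 and P* = 5205/29.
With the subsidy, sellers receive Ps = Pb + 3 for each unit, where Pb is the price buyers pay.
On the curves, Pb = 1810/7 - (5/14)x and Ps = 317/3 + (1/3)x; the wedge Ps − Pb = 3 gives 317/3 + (1/3)x − (1810/7 - (5/14)x) = 3, so x' = 6548/29.
Then Pb = 1810/7 − (5/14)·(6548/29) = 5160/29 and Ps = 317/3 + (1/3)·(6548/29) = 5247/29.
The subsidy expands output by 6548/29 − 6422/29 = 126/29 past the efficient level; on those units the gap between marginal cost and willingness to pay runs from 0 up to 3.
DWL = ½ × 3 × 126/29 = 189/29.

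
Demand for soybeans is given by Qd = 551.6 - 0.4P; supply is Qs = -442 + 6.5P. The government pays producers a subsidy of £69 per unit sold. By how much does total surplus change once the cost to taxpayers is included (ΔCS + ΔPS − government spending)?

Pre-subsidy: 551.6 - 0.4P = -442 + 6.5P gives P* = 144, Q* = 494.
With the subsidy, sellers receive Ps = Pb + 69 for each unit, where Pb is the price buyers pay.
Supply in terms of Pb becomes Qs = -442 + 6.5(Pb + 69) = 6.5 + 6.5Pb. Setting this equal to demand: 551.6 - 0.4Pb = 6.5 + 6.5Pb, so Pb = 79.
Sellers receive Ps = 79 + 69 = 148; Q' = 551.6 − 0.4·79 = 520.
ΔCS = ½(494 + 520)(144 − 79) = 32955; ΔPS = ½(494 + 520)(148 − 144) = 2028.
Government spending = 69 × 520 = 35880.
Net change = 32955 + 2028 − 35880 = -897. The loss equals the DWL triangle ½·69·26.

Net change in total surplus = -£897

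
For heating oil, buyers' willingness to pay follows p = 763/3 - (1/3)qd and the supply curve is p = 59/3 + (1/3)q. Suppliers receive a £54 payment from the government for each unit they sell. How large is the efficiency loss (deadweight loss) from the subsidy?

Pre-subsidy: 763/3 - (1/3)q = 59/3 + (1/3)q gives q* = 352 and p* = 137.
With the subsidy, sellers receive ps = pb + 54 for each unit, where pb is the price buyers pay.
On the curves, pb = 763/3 - (1/3)q and ps = 59/3 + (1/3)q; the wedge ps − pb = 54 gives 59/3 + (1/3)q − (763/3 - (1/3)q) = 54, so q' = 433.
Then pb = 763/3 − (1/3)·433 = 110 and ps = 59/3 + (1/3)·433 = 164.
The subsidy expands output by 433 − 352 = 81 past the efficient level; on those units the gap between marginal cost and willingness to pay runs from 0 up to 54.
DWL = ½ × 54 × 81 = 2187.

Deadweight loss = £2187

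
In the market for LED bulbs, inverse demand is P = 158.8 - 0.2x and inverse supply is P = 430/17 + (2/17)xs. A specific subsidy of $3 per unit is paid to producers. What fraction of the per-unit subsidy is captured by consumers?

Consumer share = 17/27

Pre-subsidy: 158.8 - 0.2x = 430/17 + (2/17)x gives x* = 11348/27 and P* = 2018/27.
With the subsidy, sellers receive Ps = Pb + 3 for each unit, where Pb is the price buyers pay.
On the curves, Pb = 158.8 - 0.2x and Ps = 430/17 + (2/17)x; the wedge Ps − Pb = 3 gives 430/17 + (2/17)x − (158.8 - 0.2x) = 3, so x' = 11603/27.
Then Pb = 158.8 − 0.2·(11603/27) = 1967/27 and Ps = 430/17 + (2/17)·(11603/27) = 2048/27.
Buyers' price falls by P* − Pb = 2018/27 − 1967/27 = 17/9; sellers' price rises by Ps − P* = 2048/27 − 2018/27 = 10/9.
So consumers capture (17/9)/3 = 17/27 of each unit of subsidy.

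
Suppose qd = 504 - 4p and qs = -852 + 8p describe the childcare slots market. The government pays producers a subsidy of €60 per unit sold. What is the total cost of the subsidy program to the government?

Pre-subsidy: 504 - 4p = -852 + 8p gives p* = 113, q* = 52.
With the subsidy, sellers receive ps = pb + 60 for each unit, where pb is the price buyers pay.
Supply in terms of pb becomes qs = -852 + 8(pb + 60) = -372 + 8pb. Setting this equal to demand: 504 - 4pb = -372 + 8pb, so pb = 73.
Sellers receive ps = 73 + 60 = 133; q' = 504 − 4·73 = 212.
Government outlay = subsidy × quantity = 60 × 212 = 12720.

Government cost = €12720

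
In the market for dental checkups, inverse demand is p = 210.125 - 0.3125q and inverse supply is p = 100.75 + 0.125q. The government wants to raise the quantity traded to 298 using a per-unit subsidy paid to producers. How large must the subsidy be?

At q = 298, from the demand curve buyers pay pb = 210.125 − 0.3125·298 = 117; from the supply curve sellers need ps = 100.75 + 0.125·298 = 138.
The subsidy must fill the gap: s = ps − pb = 138 − 117 = 21.

Required subsidy s = 21 per unit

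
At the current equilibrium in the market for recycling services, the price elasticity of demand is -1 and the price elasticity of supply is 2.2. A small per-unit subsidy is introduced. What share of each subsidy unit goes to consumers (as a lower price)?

For a small subsidy around the equilibrium, the benefit split depends on the relative slopes, which at a point are proportional to the elasticities.
Buyer share = εs/(εs + |εd|) = 2.2/(2.2 + 1) = 0.6875; seller share = |εd|/(εs + |εd|) = 0.3125.

Consumer share = 0.6875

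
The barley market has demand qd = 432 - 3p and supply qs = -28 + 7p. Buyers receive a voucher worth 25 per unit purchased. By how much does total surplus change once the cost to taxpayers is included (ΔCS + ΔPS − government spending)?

Net change in total surplus = -656.25

Pre-subsidy: 432 - 3p = -28 + 7p gives p* = 46, q* = 294.
With the rebate, buyers effectively pay pb = ps − 25, where ps is the price sellers receive.
Demand in terms of ps becomes qd = 432 − 3(ps − 25) = 507 - 3ps. Setting this equal to supply: 507 - 3ps = -28 + 7ps, so ps = 53.5.
Buyers pay pb = 53.5 − 25 = 28.5; q' = -28 + 7·53.5 = 346.5.
ΔCS = ½(294 + 346.5)(46 − 28.5) = 5604.375; ΔPS = ½(294 + 346.5)(53.5 − 46) = 2401.875.
Government spending = 25 × 346.5 = 8662.5.
Net change = 5604.375 + 2401.875 − 8662.5 = -656.25. The loss equals the DWL triangle ½·25·52.5.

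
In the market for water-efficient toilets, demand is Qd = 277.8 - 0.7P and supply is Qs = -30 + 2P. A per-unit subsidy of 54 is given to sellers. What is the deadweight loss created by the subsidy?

Deadweight loss = 756

Pre-subsidy: 277.8 - 0.7P = -30 + 2P gives P* = 114, Q* = 198.
With the subsidy, sellers receive Ps = Pb + 54 for each unit, where Pb is the price buyers pay.
Supply in terms of Pb becomes Qs = -30 + 2(Pb + 54) = 78 + 2Pb. Setting this equal to demand: 277.8 - 0.7Pb = 78 + 2Pb, so Pb = 74.
Sellers receive Ps = 74 + 54 = 128; Q' = 277.8 − 0.7·74 = 226.
The subsidy expands output by 226 − 198 = 28 past the efficient level; on those units the gap between marginal cost and willingness to pay runs from 0 up to 54.
DWL = ½ × 54 × 28 = 756.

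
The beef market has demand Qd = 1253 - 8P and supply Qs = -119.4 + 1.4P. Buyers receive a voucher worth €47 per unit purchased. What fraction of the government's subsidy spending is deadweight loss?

DWL / government spending = 28/141

Pre-subsidy: 1253 - 8P = -119.4 + 1.4P gives P* = 146, Q* = 85.
With the rebate, buyers effectively pay Pb = Ps − 47, where Ps is the price sellers receive.
Demand in terms of Ps becomes Qd = 1253 − 8(Ps − 47) = 1629 - 8Ps. Setting this equal to supply: 1629 - 8Ps = -119.4 + 1.4Ps, so Ps = 186.
Buyers pay Pb = 186 − 47 = 139; Q' = -119.4 + 1.4·186 = 141.
ΔCS = ½(85 + 141)(146 − 139) = 791; ΔPS = ½(85 + 141)(186 − 146) = 4520.
Government spending = 47 × 141 = 6627.
DWL = ½ × 47 × (141 − 85) = 1316; fraction = 1316 / 6627 = 28/141.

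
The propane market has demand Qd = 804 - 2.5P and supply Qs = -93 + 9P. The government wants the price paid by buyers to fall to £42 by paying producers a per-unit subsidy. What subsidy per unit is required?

Required subsidy s = £46 per unit

At a buyer price of 42, quantity demanded is 804 − 2.5·42 = 699.
Sellers supply 699 only when they receive Ps with -93 + 9·Ps = 699, i.e. Ps = 88.
s = Ps − Pb = 88 − 42 = 46.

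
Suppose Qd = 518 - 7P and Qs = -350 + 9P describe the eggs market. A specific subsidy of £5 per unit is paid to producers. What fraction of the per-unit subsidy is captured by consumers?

Pre-subsidy: 518 - 7P = -350 + 9P gives P* = 54.25, Q* = 138.25.
With the subsidy, sellers receive Ps = Pb + 5 for each unit, where Pb is the price buyers pay.
Supply in terms of Pb becomes Qs = -350 + 9(Pb + 5) = -305 + 9Pb. Setting this equal to demand: 518 - 7Pb = -305 + 9Pb, so Pb = 51.4375.
Sellers receive Ps = 51.4375 + 5 = 56.4375; Q' = 518 − 7·51.4375 = 157.9375.
Buyers' price falls by P* − Pb = 54.25 − 51.4375 = 2.8125; sellers' price rises by Ps − P* = 56.4375 − 54.25 = 2.1875.
So consumers capture 2.8125/5 = 0.5625 of each unit of subsidy.

Consumer share = 0.5625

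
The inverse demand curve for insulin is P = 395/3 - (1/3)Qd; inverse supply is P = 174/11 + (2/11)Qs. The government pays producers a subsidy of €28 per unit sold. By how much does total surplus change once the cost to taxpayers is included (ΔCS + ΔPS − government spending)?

Net change in total surplus = -12936/17

Pre-subsidy: 395/3 - (1/3)Q = 174/11 + (2/11)Q gives Q* = 3823/17 and P* = 964/17.
With the subsidy, sellers receive Ps = Pb + 28 for each unit, where Pb is the price buyers pay.
On the curves, Pb = 395/3 - (1/3)Q and Ps = 174/11 + (2/11)Q; the wedge Ps − Pb = 28 gives 174/11 + (2/11)Q − (395/3 - (1/3)Q) = 28, so Q' = 4747/17.
Then Pb = 395/3 − (1/3)·(4747/17) = 656/17 and Ps = 174/11 + (2/11)·(4747/17) = 1132/17.
ΔCS = ½(3823/17 + 4747/17)(964/17 − 656/17) = 1319780/289; ΔPS = ½(3823/17 + 4747/17)(1132/17 − 964/17) = 719880/289.
Government spending = 28 × 4747/17 = 132916/17.
Net change = 1319780/289 + 719880/289 − 132916/17 = -12936/17. The loss equals the DWL triangle ½·28·924/17.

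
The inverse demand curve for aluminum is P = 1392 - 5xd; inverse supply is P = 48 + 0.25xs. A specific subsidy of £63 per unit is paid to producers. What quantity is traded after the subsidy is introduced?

Pre-subsidy: 1392 - 5x = 48 + 0.25x gives x* = 256 and P* = 112.
With the subsidy, sellers receive Ps = Pb + 63 for each unit, where Pb is the price buyers pay.
On the curves, Pb = 1392 - 5x and Ps = 48 + 0.25x; the wedge Ps − Pb = 63 gives 48 + 0.25x − (1392 - 5x) = 63, so x' = 268.
Then Pb = 1392 − 5·268 = 52 and Ps = 48 + 0.25·268 = 115.

x' = 268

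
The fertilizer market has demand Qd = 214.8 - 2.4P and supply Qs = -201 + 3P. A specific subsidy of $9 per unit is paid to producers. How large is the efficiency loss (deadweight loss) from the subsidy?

Pre-subsidy: 214.8 - 2.4P = -201 + 3P gives P* = 77, Q* = 30.
With the subsidy, sellers receive Ps = Pb + 9 for each unit, where Pb is the price buyers pay.
Supply in terms of Pb becomes Qs = -201 + 3(Pb + 9) = -174 + 3Pb. Setting this equal to demand: 214.8 - 2.4Pb = -174 + 3Pb, so Pb = 72.
Sellers receive Ps = 72 + 9 = 81; Q' = 214.8 − 2.4·72 = 42.
The subsidy expands output by 42 − 30 = 12 past the efficient level; on those units the gap between marginal cost and willingness to pay runs from 0 up to 9.
DWL = ½ × 9 × 12 = 54.

Deadweight loss = $54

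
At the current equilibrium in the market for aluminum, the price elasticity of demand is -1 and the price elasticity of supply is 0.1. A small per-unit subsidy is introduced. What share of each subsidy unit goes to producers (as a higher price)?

For a small subsidy around the equilibrium, the benefit split depends on the relative slopes, which at a point are proportional to the elasticities.
Buyer share = εs/(εs + |εd|) = 0.1/(0.1 + 1) = 1/11; seller share = |εd|/(εs + |εd|) = 10/11.
So producers capture 10/11 of the subsidy.

Producer share = 10/11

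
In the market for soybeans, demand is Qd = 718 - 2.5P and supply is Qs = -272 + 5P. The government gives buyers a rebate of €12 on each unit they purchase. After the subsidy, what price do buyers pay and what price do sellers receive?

Buyers pay €124; sellers receive €136

Pre-subsidy: 718 - 2.5P = -272 + 5P gives P* = 132, Q* = 388.
With the rebate, buyers effectively pay Pb = Ps − 12, where Ps is the price sellers receive.
Demand in terms of Ps becomes Qd = 718 − 2.5(Ps − 12) = 748 - 2.5Ps. Setting this equal to supply: 748 - 2.5Ps = -272 + 5Ps, so Ps = 136.
Buyers pay Pb = 136 − 12 = 124; Q' = -272 + 5·136 = 408.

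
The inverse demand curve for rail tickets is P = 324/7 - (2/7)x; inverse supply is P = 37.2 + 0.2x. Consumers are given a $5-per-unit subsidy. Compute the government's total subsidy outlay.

Pre-subsidy: 324/7 - (2/7)x = 37.2 + 0.2x gives x* = 318/17 and P* = 696/17.
With the rebate, buyers effectively pay Pb = Ps − 5, where Ps is the price sellers receive.
On the curves, Pb = 324/7 - (2/7)x and Ps = 37.2 + 0.2x; the wedge Ps − Pb = 5 gives 37.2 + 0.2x − (324/7 - (2/7)x) = 5, so x' = 29.
Then Pb = 324/7 − (2/7)·29 = 38 and Ps = 37.2 + 0.2·29 = 43.
Government outlay = subsidy × quantity = 5 × 29 = 145.

Government cost = $145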